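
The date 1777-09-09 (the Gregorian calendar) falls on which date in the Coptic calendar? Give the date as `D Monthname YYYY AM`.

1 Thout 1494 AM

Julian Day Number of the source date = 2370348.
Converting JDN 2370348 to the Coptic calendar gives 1 Thout 1494 AM.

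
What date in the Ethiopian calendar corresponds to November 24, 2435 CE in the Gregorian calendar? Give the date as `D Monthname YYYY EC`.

11 Hidar 2428 EC

Julian Day Number of the source date = 2610753.
Converting JDN 2610753 to the Ethiopian calendar gives 11 Hidar 2428 EC.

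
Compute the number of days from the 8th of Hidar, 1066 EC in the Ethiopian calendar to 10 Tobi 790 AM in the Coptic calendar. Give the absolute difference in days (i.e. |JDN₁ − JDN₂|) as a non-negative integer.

62

First date → JDN 2113279; second date → JDN 2113341.
The interval is |2113279 − 2113341| = 62 days.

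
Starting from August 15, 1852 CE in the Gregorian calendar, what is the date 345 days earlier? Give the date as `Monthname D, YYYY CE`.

September 5, 1851 CE

The starting date is JDN 2397716; 2397716 − 345 = 2397371.
JDN 2397371 corresponds to September 5, 1851 CE.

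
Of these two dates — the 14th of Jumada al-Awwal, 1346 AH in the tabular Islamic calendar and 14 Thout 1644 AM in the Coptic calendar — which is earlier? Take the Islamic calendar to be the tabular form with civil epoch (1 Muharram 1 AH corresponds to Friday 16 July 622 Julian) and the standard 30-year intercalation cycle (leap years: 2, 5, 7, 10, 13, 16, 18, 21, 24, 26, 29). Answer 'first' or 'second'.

second

First date → JDN 2425194; second date → JDN 2425149.
JDN 2425149 < JDN 2425194, so the second date is earlier.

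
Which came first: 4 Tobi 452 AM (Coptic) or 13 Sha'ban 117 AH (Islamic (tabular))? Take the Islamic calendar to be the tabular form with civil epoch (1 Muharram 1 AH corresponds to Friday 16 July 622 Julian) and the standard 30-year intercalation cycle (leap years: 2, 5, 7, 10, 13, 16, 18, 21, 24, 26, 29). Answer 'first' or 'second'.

The two dates have Julian Day Numbers 1989881 and 1989766 respectively.
Since 1989766 < 1989881, the second date comes first.

second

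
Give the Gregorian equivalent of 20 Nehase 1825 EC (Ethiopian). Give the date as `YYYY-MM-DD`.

1833-08-25

Both dates share Julian Day Number 2390786; in the Gregorian calendar that is 25 August 1833 CE.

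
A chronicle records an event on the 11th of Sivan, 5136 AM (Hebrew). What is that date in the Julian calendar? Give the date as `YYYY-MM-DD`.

The source date corresponds to 7 June 1376 in the proleptic Gregorian calendar (JDN 2223792).
That day falls on 30 May 1376 CE in the Julian calendar.

1376-05-30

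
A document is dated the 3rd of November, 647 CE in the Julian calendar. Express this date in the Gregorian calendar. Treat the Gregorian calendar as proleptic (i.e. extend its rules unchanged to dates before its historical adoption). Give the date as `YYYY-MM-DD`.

The Julian–Gregorian offset here is 3 days (Julian trailing).
3 November 647 Julian + 3 days → 6 November 647 Gregorian.

0647-11-06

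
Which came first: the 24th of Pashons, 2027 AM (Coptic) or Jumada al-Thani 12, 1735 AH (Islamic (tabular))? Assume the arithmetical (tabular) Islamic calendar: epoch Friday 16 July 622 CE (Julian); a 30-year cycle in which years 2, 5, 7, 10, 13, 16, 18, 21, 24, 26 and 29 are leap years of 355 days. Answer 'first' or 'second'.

The two dates have Julian Day Numbers 2565289 and 2563071 respectively.
Since 2563071 < 2565289, the second date comes first.

second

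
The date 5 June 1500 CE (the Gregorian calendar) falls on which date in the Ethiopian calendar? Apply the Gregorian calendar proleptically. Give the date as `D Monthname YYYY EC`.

Both dates share Julian Day Number 2269079; in the Ethiopian calendar that is 1 Sene 1492 EC.

1 Sene 1492 EC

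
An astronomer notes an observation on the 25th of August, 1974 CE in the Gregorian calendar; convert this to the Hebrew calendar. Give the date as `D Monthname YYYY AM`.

7 Elul 5734 AM

Both dates share Julian Day Number 2442285; in the Hebrew calendar that is 7 Elul 5734 AM.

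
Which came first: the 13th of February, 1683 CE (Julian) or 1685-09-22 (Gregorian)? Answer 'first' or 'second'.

First date → JDN 2335817; second date → JDN 2336759.
JDN 2335817 < JDN 2336759, so the first date is earlier.

first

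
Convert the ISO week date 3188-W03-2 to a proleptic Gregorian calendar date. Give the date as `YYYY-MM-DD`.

ISO week 1 of 3188 is the week containing the first Thursday of 3188.
Week 3, day 2 (Tuesday) lands on 3188-01-19.

3188-01-19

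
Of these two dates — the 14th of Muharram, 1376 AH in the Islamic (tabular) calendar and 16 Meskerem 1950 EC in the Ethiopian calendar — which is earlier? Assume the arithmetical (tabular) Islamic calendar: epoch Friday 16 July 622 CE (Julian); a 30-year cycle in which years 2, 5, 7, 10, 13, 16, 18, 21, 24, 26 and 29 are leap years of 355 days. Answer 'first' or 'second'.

first

The two dates have Julian Day Numbers 2435707 and 2436108 respectively.
Since 2435707 < 2436108, the first date comes first.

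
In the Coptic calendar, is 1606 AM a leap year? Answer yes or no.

no

1606 mod 4 = 2; in the Coptic calendar a year is leap when year mod 4 = 3, so it is a common year.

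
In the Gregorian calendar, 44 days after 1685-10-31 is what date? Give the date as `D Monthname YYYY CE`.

Counting 44 days forward from JDN 2336798 reaches JDN 2336842, which is 14 December 1685 CE.

14 December 1685 CE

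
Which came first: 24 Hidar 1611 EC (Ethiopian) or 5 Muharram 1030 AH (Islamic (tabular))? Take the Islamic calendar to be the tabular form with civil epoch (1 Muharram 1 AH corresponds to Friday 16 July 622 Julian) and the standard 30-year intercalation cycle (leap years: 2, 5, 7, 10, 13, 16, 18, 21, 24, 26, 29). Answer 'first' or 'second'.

first

The two dates have Julian Day Numbers 2312356 and 2313087 respectively.
Since 2312356 < 2313087, the first date comes first.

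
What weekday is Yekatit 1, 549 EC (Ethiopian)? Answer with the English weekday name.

Friday

In the proleptic Gregorian calendar this is 28 January 557 (JDN 1924528).
JDN 1924528 mod 7 = 4, and JDN 0 was a Monday, so this is a Friday.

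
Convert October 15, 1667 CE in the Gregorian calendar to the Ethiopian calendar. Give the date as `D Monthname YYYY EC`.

Both dates share Julian Day Number 2330207; in the Ethiopian calendar that is 7 Tikimt 1660 EC.

7 Tikimt 1660 EC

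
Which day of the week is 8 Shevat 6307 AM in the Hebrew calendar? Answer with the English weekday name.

Monday

In the Gregorian calendar this is 30 January 2547 (JDN 2651362).
Since JDN mod 7 = 0 (0 = Monday), the day is Monday.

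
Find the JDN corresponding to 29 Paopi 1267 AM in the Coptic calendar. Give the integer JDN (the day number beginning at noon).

Equivalently 5 November 1550 (proleptic Gregorian).
JDN 2400001 is 17 November 1858 CE (Gregorian), MJD 0; the target day is −112507 days from there, so JDN = 2287494.

2287494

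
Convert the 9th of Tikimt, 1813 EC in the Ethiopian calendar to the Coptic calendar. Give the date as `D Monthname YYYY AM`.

9 Paopi 1537 AM

Julian Day Number of the source date = 2386092.
Converting JDN 2386092 to the Coptic calendar gives 9 Paopi 1537 AM.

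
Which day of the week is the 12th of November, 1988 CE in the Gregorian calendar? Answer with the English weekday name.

Saturday

JDN 2447478 mod 7 = 5, and JDN 0 was a Monday, so this is a Saturday.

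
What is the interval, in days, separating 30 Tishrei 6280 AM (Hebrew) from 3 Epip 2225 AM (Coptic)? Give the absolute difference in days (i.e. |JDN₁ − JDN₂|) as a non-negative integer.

3754

JDN of the first date = 2641402.
JDN of the second date = 2637648.
|2637648 − 2641402| = 3754.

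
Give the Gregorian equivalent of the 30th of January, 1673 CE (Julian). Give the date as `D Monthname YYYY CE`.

The Julian–Gregorian offset here is 10 days (Julian trailing).
30 January 1673 Julian + 10 days → 9 February 1673 Gregorian.

9 February 1673 CE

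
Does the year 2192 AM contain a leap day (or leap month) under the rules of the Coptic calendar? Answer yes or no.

no

2192 mod 4 = 0; in the Coptic calendar a year is leap when year mod 4 = 3, so it is a common year.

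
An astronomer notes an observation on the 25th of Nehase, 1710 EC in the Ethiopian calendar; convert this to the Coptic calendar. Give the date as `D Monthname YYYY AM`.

25 Mesori 1434 AM

Both dates share Julian Day Number 2348787; in the Coptic calendar that is 25 Mesori 1434 AM.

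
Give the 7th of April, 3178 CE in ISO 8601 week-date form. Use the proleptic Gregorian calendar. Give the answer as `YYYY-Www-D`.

3178-W14-5

The weekday is Friday (ISO weekday 5).
That Friday belongs to ISO week 14 of ISO year 3178.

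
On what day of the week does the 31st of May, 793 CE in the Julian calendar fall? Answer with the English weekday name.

Friday

Equivalently 4 June 793 Gregorian, JDN 2010852.
Since JDN mod 7 = 4 (0 = Monday), the day is Friday.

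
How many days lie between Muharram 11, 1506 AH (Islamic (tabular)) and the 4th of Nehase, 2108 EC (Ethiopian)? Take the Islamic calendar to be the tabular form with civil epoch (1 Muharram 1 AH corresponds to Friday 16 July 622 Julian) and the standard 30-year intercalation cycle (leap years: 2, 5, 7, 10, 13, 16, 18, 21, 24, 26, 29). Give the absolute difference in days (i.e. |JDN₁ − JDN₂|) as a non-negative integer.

12364

JDN of the first date = 2481772.
JDN of the second date = 2494136.
|2494136 − 2481772| = 12364.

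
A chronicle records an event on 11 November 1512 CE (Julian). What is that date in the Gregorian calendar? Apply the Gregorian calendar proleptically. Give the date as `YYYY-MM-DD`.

For dates in this range the Gregorian date is 10 days ahead of the Julian.
11 November 1512 Julian + 10 days → 21 November 1512 Gregorian.

1512-11-21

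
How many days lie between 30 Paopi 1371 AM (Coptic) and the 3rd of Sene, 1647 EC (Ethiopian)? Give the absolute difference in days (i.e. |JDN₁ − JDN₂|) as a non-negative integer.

213

JDN of the first date = 2325481.
JDN of the second date = 2325694.
|2325694 − 2325481| = 213.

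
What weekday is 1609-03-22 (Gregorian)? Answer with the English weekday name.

JDN 2308816 mod 7 = 6, and JDN 0 was a Monday, so this is a Sunday.

Sunday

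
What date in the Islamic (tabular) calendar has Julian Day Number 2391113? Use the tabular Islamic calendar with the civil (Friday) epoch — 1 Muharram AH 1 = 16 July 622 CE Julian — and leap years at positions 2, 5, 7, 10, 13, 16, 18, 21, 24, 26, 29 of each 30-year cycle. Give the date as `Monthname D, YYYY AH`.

JDN 2391113 is 18 July 1834 in the Gregorian calendar.
In the tabular Islamic calendar that day is Rabi' al-Awwal 11, 1250 AH.

Rabi' al-Awwal 11, 1250 AH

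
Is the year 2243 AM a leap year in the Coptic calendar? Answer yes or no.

2243 mod 4 = 3; in the Coptic calendar a year is leap when year mod 4 = 3, so it is a leap year.

yes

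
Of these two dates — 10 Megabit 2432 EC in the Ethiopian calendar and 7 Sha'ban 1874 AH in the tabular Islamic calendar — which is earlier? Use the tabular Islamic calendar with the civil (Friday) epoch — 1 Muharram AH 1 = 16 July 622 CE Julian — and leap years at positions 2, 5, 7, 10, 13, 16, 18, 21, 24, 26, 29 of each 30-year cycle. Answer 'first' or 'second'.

Converting both to JDN: 2612333 vs 2612382; the smaller is the first.

first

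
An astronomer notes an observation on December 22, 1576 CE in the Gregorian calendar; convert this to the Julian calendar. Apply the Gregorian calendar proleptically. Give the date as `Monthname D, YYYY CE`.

December 12, 1576 CE

The Julian–Gregorian offset here is 10 days (Julian trailing).
22 December 1576 Gregorian − 10 days → 12 December 1576 Julian.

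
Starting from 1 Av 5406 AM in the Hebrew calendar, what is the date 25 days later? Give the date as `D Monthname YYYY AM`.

JDN of 1 Av 5406 AM = 2322443.
2322443 + 25 = 2322468.
JDN 2322468 in the Hebrew calendar is 26 Av 5406 AM.

26 Av 5406 AM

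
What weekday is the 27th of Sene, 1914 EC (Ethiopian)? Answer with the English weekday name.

Tuesday

In the Gregorian calendar this is 4 July 1922 (JDN 2423240).
JDN 2423240 mod 7 = 1, and JDN 0 was a Monday, so this is a Tuesday.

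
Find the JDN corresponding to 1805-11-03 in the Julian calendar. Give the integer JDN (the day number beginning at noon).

In the Gregorian calendar the same day is 15 November 1805.
JDN 2299161 is 15 October 1582 CE (Gregorian); the target day is +81480 days from there, so JDN = 2380641.

2380641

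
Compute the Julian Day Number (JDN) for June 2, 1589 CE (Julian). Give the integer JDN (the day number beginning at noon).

In the Gregorian calendar the same day is 12 June 1589.
JDN 2299161 is 15 October 1582 CE (Gregorian); the target day is +2432 days from there, so JDN = 2301593.

2301593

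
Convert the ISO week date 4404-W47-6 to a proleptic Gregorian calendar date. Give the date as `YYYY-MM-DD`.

ISO week 1 of 4404 is the week containing the first Thursday of 4404.
Week 47, day 6 (Saturday) lands on 4404-11-20.

4404-11-20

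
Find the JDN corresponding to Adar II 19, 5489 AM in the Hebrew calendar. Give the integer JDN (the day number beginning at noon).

Equivalently 20 March 1729 (Gregorian).
JDN 2400001 is 17 November 1858 CE (Gregorian), MJD 0; the target day is −47358 days from there, so JDN = 2352643.

2352643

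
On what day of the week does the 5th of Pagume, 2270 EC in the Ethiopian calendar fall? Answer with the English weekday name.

Equivalently 12 September 2278 Gregorian, JDN 2553337.
2553337 ≡ 3 (mod 7); counting from Monday = 0 gives Thursday.

Thursday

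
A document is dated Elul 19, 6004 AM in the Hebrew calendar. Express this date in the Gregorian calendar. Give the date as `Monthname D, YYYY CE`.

September 22, 2244 CE

Both dates share Julian Day Number 2540929; in the Gregorian calendar that is 22 September 2244 CE.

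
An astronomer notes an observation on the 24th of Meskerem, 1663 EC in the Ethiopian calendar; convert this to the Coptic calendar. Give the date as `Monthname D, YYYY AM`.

Julian Day Number of the source date = 2331289.
Converting JDN 2331289 to the Coptic calendar gives 24 Thout 1387 AM.

Thout 24, 1387 AM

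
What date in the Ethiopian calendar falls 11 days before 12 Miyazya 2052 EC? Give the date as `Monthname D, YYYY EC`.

Miyazya 1, 2052 EC

JDN of 12 Miyazya 2052 EC = 2473570.
2473570 − 11 = 2473559.
JDN 2473559 in the Ethiopian calendar is Miyazya 1, 2052 EC.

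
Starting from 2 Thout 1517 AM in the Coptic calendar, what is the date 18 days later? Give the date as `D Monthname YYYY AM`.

Counting 18 days forward from JDN 2378750 reaches JDN 2378768, which is 20 Thout 1517 AM.

20 Thout 1517 AM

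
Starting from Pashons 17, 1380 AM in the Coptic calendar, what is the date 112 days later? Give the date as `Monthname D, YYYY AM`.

Thout 4, 1381 AM

Counting 112 days forward from JDN 2328966 reaches JDN 2329078, which is Thout 4, 1381 AM.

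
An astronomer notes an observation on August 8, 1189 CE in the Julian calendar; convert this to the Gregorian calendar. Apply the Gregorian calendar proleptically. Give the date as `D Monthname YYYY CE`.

15 August 1189 CE

At this point the Julian calendar is 7 days behind the Gregorian.
8 August 1189 Julian + 7 days → 15 August 1189 Gregorian.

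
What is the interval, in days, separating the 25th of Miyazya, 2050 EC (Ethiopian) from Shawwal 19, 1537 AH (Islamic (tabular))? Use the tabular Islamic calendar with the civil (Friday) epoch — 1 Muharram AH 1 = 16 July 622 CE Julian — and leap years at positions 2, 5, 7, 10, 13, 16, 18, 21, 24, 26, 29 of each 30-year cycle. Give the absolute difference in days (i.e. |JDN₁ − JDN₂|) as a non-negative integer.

JDN of the first date = 2472852.
JDN of the second date = 2493031.
|2493031 − 2472852| = 20179.

20179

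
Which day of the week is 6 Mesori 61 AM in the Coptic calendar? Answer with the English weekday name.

In the proleptic Gregorian calendar this is 31 July 345 (JDN 1847280).
JDN 1847280 mod 7 = 1, and JDN 0 was a Monday, so this is a Tuesday.

Tuesday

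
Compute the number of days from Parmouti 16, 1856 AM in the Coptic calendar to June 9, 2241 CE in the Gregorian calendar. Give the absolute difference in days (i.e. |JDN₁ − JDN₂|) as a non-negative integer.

36934

JDN of the first date = 2502794.
JDN of the second date = 2539728.
|2539728 − 2502794| = 36934.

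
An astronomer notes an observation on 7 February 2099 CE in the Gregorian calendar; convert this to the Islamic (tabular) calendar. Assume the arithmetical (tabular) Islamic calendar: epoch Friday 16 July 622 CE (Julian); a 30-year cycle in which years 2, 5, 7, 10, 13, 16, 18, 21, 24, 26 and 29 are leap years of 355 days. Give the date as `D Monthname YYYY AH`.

Both dates share Julian Day Number 2487742; in the tabular Islamic calendar that is 16 Dhu al-Qa'dah 1522 AH.

16 Dhu al-Qa'dah 1522 AH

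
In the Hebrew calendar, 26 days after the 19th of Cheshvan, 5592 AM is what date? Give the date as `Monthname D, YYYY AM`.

JDN of the 19th of Cheshvan, 5592 AM = 2390117.
2390117 + 26 = 2390143.
JDN 2390143 in the Hebrew calendar is Kislev 16, 5592 AM.

Kislev 16, 5592 AM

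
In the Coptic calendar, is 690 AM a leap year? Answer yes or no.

690 mod 4 = 2; in the Coptic calendar a year is leap when year mod 4 = 3, so it is a common year.

no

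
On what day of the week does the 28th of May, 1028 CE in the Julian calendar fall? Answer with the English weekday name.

In the proleptic Gregorian calendar this is 3 June 1028 (JDN 2096683).
Since JDN mod 7 = 1 (0 = Monday), the day is Tuesday.

Tuesday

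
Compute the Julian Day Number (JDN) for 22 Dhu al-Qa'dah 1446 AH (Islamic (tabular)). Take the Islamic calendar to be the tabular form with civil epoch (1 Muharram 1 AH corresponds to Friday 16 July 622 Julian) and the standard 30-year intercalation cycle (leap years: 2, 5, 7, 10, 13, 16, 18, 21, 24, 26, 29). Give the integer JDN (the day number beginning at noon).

2460816

Equivalently 20 May 2025 (Gregorian).
JDN 2451545 is 1 January 2000 CE (Gregorian); the target day is +9271 days from there, so JDN = 2460816.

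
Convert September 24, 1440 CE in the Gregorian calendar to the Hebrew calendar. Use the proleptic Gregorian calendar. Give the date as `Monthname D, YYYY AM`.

Both dates share Julian Day Number 2247276; in the Hebrew calendar that is 18 Tishrei 5201 AM.

Tishrei 18, 5201 AM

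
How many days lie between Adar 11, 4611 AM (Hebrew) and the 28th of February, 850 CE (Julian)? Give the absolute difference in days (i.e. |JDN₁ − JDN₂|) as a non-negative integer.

First date → JDN 2031932; second date → JDN 2031579.
The interval is |2031932 − 2031579| = 353 days.

353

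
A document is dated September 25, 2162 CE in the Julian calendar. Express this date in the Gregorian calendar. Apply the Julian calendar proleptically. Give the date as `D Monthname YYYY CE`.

At this point the Julian calendar is 14 days behind the Gregorian.
25 September 2162 Julian + 14 days → 9 October 2162 Gregorian.

9 October 2162 CE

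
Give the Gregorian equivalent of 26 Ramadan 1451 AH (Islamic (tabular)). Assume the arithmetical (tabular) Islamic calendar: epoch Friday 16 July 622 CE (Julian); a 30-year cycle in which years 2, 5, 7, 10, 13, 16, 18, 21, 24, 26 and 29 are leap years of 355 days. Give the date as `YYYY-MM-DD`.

2030-01-31

Julian Day Number of the source date = 2462533.
Converting JDN 2462533 to the Gregorian calendar gives 31 January 2030 CE.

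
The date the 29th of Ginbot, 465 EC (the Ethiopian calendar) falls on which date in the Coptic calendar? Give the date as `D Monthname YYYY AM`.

29 Pashons 189 AM

The source date corresponds to 25 May 473 in the proleptic Gregorian calendar (JDN 1893965).
That day falls on 29 Pashons 189 AM in the Coptic calendar.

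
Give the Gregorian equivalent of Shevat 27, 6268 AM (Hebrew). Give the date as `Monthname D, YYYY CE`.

January 31, 2508 CE

Julian Day Number of the source date = 2637118.
Converting JDN 2637118 to the Gregorian calendar gives 31 January 2508 CE.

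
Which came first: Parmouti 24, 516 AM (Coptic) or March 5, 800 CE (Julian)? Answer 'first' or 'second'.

First date → JDN 2013367; second date → JDN 2013322.
JDN 2013322 < JDN 2013367, so the second date is earlier.

second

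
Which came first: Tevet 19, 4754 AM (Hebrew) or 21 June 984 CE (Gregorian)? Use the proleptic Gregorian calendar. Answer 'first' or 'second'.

second

First date → JDN 2084120; second date → JDN 2080631.
JDN 2080631 < JDN 2084120, so the second date is earlier.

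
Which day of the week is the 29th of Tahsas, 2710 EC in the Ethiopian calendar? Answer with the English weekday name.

Sunday

Equivalently 13 January 2718 Gregorian, JDN 2713801.
Since JDN mod 7 = 6 (0 = Monday), the day is Sunday.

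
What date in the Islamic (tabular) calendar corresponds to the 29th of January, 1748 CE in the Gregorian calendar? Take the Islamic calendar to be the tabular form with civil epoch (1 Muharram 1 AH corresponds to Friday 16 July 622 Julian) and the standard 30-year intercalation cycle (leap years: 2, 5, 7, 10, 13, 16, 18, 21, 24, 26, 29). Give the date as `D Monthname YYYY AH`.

28 Muharram 1161 AH

Julian Day Number of the source date = 2359532.
Converting JDN 2359532 to the tabular Islamic calendar gives 28 Muharram 1161 AH.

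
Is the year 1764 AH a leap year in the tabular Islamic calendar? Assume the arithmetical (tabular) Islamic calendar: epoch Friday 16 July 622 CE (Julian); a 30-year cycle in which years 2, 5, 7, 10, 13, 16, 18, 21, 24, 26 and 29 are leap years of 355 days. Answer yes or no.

Year 1764 AH is year 24 of its 30-year cycle; leap positions are 2, 5, 7, 10, 13, 16, 18, 21, 24, 26, 29, so it is a leap year (355 days).

yes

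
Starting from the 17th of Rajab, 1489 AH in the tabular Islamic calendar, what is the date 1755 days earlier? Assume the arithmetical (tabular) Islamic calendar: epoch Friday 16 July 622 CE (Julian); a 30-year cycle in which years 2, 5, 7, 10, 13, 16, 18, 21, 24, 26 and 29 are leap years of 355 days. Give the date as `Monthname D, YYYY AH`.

The starting date is JDN 2475931; 2475931 − 1755 = 2474176.
JDN 2474176 corresponds to Sha'ban 4, 1484 AH.

Sha'ban 4, 1484 AH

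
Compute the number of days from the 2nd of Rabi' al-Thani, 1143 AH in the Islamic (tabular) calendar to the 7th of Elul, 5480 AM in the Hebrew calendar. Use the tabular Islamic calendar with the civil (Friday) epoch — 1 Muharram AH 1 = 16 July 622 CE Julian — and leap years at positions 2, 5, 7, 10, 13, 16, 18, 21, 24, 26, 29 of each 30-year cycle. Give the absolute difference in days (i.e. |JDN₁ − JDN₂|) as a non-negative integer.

3687

JDN of the first date = 2353217.
JDN of the second date = 2349530.
|2349530 − 2353217| = 3687.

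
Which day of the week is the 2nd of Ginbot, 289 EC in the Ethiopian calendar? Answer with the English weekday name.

This is JDN 1829654 (27 April 297 Gregorian).
Since JDN mod 7 = 1 (0 = Monday), the day is Tuesday.

Tuesday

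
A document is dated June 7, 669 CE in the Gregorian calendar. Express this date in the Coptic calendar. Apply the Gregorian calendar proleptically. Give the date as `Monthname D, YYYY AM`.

Julian Day Number of the source date = 1965565.
Converting JDN 1965565 to the Coptic calendar gives 10 Paoni 385 AM.

Paoni 10, 385 AM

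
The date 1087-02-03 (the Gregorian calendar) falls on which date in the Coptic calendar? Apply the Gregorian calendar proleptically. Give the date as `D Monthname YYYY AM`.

Julian Day Number of the source date = 2118112.
Converting JDN 2118112 to the Coptic calendar gives 3 Meshir 803 AM.

3 Meshir 803 AM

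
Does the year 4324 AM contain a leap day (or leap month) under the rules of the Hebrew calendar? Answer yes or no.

yes

Hebrew year 4324 is year 11 of its 19-year Metonic cycle; leap years are at positions 3, 6, 8, 11, 14, 17, 19, so it is a leap year (13 months).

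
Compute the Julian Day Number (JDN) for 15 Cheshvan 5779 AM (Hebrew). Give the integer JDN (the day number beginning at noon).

2458416

In the Gregorian calendar the same day is 24 October 2018.
JDN 2451545 is 1 January 2000 CE (Gregorian); the target day is +6871 days from there, so JDN = 2458416.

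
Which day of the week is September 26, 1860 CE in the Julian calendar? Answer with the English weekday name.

Monday

In the Gregorian calendar this is 8 October 1860 (JDN 2400692).
JDN 2400692 mod 7 = 0, and JDN 0 was a Monday, so this is a Monday.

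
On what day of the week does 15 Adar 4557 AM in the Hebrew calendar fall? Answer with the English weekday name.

In the proleptic Gregorian calendar this is 21 February 797 (JDN 2012210).
JDN 2012210 mod 7 = 4, and JDN 0 was a Monday, so this is a Friday.

Friday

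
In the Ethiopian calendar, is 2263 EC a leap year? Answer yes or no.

2263 mod 4 = 3; in the Ethiopian calendar a year is leap when year mod 4 = 3, so it is a leap year.

yes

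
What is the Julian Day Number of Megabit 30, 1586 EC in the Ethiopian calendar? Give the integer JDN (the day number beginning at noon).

2303351

In the Gregorian calendar the same day is 5 April 1594.
JDN 2400001 is 17 November 1858 CE (Gregorian), MJD 0; the target day is −96650 days from there, so JDN = 2303351.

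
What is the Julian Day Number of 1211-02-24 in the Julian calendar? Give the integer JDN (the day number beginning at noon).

2163430

In the proleptic Gregorian calendar the same day is 3 March 1211.
JDN 2400001 is 17 November 1858 CE (Gregorian), MJD 0; the target day is −236571 days from there, so JDN = 2163430.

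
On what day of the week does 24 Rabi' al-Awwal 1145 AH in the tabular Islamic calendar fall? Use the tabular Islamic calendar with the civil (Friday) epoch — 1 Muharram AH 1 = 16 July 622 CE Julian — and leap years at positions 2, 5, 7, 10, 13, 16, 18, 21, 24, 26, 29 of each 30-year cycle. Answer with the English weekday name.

This is JDN 2353917 (14 September 1732 Gregorian).
2353917 ≡ 6 (mod 7); counting from Monday = 0 gives Sunday.

Sunday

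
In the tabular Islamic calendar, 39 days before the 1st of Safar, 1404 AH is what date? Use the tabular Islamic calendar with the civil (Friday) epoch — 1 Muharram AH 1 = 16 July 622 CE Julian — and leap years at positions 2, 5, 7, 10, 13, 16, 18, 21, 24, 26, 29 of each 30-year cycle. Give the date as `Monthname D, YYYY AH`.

Dhu al-Hijjah 21, 1403 AH

Counting 39 days back from JDN 2445646 reaches JDN 2445607, which is Dhu al-Hijjah 21, 1403 AH.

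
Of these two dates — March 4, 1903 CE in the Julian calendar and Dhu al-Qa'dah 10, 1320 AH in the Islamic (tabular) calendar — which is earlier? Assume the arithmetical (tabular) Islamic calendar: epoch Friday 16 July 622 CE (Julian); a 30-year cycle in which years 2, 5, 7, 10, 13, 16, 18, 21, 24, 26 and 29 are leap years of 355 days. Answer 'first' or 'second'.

second

The two dates have Julian Day Numbers 2416191 and 2416154 respectively.
Since 2416154 < 2416191, the second date comes first.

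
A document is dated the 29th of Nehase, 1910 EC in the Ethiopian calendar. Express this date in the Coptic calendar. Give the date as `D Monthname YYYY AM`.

Both dates share Julian Day Number 2421841; in the Coptic calendar that is 29 Mesori 1634 AM.

29 Mesori 1634 AM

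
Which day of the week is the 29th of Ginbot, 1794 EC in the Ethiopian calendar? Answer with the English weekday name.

This is JDN 2379382 (5 June 1802 Gregorian).
2379382 ≡ 5 (mod 7); counting from Monday = 0 gives Saturday.

Saturday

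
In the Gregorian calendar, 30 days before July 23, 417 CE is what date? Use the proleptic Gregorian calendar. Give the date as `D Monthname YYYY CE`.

JDN of July 23, 417 CE = 1873570.
1873570 − 30 = 1873540.
JDN 1873540 in the Gregorian calendar is 23 June 417 CE.

23 June 417 CE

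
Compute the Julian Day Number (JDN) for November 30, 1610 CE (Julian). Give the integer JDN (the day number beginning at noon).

Equivalently 10 December 1610 (Gregorian).
JDN 2451545 is 1 January 2000 CE (Gregorian); the target day is −142101 days from there, so JDN = 2309444.

2309444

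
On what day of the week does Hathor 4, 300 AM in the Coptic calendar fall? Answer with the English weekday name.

Monday

Equivalently 3 November 583 Gregorian, JDN 1934303.
Since JDN mod 7 = 0 (0 = Monday), the day is Monday.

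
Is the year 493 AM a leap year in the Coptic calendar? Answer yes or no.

no

493 mod 4 = 1; in the Coptic calendar a year is leap when year mod 4 = 3, so it is a common year.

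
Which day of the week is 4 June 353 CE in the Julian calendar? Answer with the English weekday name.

In the proleptic Gregorian calendar this is 5 June 353 (JDN 1850146).
Since JDN mod 7 = 4 (0 = Monday), the day is Friday.

Friday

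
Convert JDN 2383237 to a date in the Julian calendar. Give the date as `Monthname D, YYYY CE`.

The Gregorian equivalent of JDN 2383237 is 24 December 1812.
In the Julian calendar that day is December 12, 1812 CE.

December 12, 1812 CE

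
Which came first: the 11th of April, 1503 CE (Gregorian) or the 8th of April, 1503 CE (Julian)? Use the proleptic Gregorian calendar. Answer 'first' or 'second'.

The two dates have Julian Day Numbers 2270119 and 2270126 respectively.
Since 2270119 < 2270126, the first date comes first.

first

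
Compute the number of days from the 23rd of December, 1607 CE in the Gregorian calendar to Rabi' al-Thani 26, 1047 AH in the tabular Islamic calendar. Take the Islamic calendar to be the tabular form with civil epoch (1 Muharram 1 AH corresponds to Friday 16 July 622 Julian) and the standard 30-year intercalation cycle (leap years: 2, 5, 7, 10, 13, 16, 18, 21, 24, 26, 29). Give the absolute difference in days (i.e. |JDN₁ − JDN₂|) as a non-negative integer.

First date → JDN 2308361; second date → JDN 2319222.
The interval is |2308361 − 2319222| = 10861 days.

10861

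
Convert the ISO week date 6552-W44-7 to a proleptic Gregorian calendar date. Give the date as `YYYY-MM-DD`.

6552-11-05

ISO week 1 of 6552 is the week containing the first Thursday of 6552.
Week 44, day 7 (Sunday) lands on 6552-11-05.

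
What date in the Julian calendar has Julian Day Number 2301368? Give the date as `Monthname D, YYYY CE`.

The Gregorian equivalent of JDN 2301368 is 30 October 1588.
In the Julian calendar that day is October 20, 1588 CE.

October 20, 1588 CE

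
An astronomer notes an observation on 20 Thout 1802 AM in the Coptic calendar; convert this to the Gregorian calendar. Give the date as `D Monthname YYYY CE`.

30 September 2085 CE

Julian Day Number of the source date = 2482864.
Converting JDN 2482864 to the Gregorian calendar gives 30 September 2085 CE.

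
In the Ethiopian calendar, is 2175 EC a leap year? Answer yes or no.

yes

2175 mod 4 = 3; in the Ethiopian calendar a year is leap when year mod 4 = 3, so it is a leap year.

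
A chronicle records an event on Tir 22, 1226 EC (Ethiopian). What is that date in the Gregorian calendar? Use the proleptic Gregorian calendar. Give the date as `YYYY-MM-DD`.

1234-01-24

Julian Day Number of the source date = 2171793.
Converting JDN 2171793 to the Gregorian calendar gives 24 January 1234 CE.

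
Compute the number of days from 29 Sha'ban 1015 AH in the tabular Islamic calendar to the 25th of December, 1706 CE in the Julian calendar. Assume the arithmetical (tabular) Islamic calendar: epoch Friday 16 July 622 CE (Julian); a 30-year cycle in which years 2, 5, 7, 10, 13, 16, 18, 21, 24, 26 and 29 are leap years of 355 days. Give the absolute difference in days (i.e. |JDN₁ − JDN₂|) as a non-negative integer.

36530

JDN of the first date = 2308003.
JDN of the second date = 2344533.
|2344533 − 2308003| = 36530.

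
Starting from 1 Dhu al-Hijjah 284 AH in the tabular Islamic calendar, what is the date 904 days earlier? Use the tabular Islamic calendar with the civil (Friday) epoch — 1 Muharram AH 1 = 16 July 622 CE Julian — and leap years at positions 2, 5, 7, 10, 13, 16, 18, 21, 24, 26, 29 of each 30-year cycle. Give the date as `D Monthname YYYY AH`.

JDN of 1 Dhu al-Hijjah 284 AH = 2049051.
2049051 − 904 = 2048147.
JDN 2048147 in the tabular Islamic calendar is 13 Jumada al-Awwal 282 AH.

13 Jumada al-Awwal 282 AH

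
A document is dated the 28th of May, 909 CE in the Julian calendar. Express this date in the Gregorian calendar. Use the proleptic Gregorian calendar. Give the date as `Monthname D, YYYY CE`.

For dates in this range the Gregorian date is 5 days ahead of the Julian.
28 May 909 Julian + 5 days → 2 June 909 Gregorian.

June 2, 909 CE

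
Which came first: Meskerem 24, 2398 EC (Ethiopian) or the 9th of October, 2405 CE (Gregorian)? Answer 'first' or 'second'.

First date → JDN 2599748; second date → JDN 2599750.
JDN 2599748 < JDN 2599750, so the first date is earlier.

first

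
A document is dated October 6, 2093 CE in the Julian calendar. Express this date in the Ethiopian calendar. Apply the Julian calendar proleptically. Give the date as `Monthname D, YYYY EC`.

The source date corresponds to 19 October 2093 in the Gregorian calendar (JDN 2485805).
That day falls on 9 Tikimt 2086 EC in the Ethiopian calendar.

Tikimt 9, 2086 EC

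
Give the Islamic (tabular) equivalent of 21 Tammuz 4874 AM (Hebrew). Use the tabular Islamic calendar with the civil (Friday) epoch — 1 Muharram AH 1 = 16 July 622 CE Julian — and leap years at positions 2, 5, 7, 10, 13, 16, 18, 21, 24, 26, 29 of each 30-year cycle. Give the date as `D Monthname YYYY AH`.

21 Muharram 508 AH

The source date corresponds to 4 July 1114 in the proleptic Gregorian calendar (JDN 2128124).
That day falls on 21 Muharram 508 AH in the tabular Islamic calendar.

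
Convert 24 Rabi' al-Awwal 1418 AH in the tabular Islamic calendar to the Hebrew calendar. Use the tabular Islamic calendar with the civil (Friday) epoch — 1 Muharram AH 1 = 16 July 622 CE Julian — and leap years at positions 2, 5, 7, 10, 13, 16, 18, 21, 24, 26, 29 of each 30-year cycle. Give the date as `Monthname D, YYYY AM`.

Julian Day Number of the source date = 2450660.
Converting JDN 2450660 to the Hebrew calendar gives 25 Tammuz 5757 AM.

Tammuz 25, 5757 AM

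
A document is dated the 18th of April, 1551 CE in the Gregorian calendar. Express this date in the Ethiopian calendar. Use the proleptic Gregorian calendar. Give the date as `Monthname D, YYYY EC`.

Miyazya 13, 1543 EC

Julian Day Number of the source date = 2287658.
Converting JDN 2287658 to the Ethiopian calendar gives 13 Miyazya 1543 EC.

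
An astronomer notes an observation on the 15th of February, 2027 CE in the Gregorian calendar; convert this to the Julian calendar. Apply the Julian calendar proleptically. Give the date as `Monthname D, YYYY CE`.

February 2, 2027 CE

The Julian–Gregorian offset here is 13 days (Julian trailing).
15 February 2027 Gregorian − 13 days → 2 February 2027 Julian.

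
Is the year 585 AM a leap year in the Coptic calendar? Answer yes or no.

no

585 mod 4 = 1; in the Coptic calendar a year is leap when year mod 4 = 3, so it is a common year.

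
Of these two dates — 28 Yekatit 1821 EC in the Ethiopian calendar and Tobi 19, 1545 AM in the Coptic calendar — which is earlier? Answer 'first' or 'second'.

second

The two dates have Julian Day Numbers 2389153 and 2389114 respectively.
Since 2389114 < 2389153, the second date comes first.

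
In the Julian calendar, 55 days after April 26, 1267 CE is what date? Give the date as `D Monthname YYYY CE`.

The starting date is JDN 2183945; 2183945 + 55 = 2184000.
JDN 2184000 corresponds to 20 June 1267 CE.

20 June 1267 CE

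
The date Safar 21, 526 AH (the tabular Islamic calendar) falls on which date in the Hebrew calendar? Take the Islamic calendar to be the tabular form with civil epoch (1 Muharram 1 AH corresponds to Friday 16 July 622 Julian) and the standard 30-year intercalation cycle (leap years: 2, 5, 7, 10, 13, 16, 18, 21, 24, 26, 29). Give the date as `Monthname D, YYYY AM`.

The source date corresponds to 19 January 1132 in the proleptic Gregorian calendar (JDN 2134532).
That day falls on 22 Tevet 4892 AM in the Hebrew calendar.

Tevet 22, 4892 AM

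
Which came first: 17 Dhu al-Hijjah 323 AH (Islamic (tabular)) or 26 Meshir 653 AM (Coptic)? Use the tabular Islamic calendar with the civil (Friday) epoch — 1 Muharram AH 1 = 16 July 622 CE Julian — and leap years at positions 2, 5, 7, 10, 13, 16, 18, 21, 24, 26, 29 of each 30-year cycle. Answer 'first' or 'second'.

Converting both to JDN: 2062887 vs 2063348; the smaller is the first.

first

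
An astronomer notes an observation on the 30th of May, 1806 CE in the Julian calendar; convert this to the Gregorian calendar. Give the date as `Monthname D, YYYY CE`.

June 11, 1806 CE

At this point the Julian calendar is 12 days behind the Gregorian.
30 May 1806 Julian + 12 days → 11 June 1806 Gregorian.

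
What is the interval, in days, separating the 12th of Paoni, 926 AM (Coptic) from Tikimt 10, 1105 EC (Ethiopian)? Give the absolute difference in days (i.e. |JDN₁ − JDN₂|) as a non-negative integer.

35671

First date → JDN 2163167; second date → JDN 2127496.
The interval is |2163167 − 2127496| = 35671 days.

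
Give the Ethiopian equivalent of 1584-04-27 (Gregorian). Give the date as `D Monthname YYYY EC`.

22 Miyazya 1576 EC

Julian Day Number of the source date = 2299721.
Converting JDN 2299721 to the Ethiopian calendar gives 22 Miyazya 1576 EC.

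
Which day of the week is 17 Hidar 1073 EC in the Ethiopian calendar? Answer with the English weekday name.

In the proleptic Gregorian calendar this is 19 November 1080 (JDN 2115845).
JDN 2115845 mod 7 = 4, and JDN 0 was a Monday, so this is a Friday.

Friday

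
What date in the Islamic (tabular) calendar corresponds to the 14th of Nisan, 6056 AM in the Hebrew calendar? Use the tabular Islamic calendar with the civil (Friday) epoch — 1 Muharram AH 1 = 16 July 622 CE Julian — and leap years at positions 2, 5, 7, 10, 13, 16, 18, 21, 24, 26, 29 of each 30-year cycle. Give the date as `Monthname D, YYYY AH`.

Both dates share Julian Day Number 2559764; in the tabular Islamic calendar that is 13 Safar 1726 AH.

Safar 13, 1726 AH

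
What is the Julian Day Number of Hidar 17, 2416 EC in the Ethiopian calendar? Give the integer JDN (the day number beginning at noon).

2606376

Equivalently 30 November 2423 (Gregorian).
JDN 2299161 is 15 October 1582 CE (Gregorian); the target day is +307215 days from there, so JDN = 2606376.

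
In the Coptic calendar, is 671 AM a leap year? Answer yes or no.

yes

671 mod 4 = 3; in the Coptic calendar a year is leap when year mod 4 = 3, so it is a leap year.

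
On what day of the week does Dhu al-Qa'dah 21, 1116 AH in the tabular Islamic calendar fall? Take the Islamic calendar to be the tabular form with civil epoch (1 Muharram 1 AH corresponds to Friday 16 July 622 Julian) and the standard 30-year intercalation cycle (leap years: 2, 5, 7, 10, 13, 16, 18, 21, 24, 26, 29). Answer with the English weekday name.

Tuesday

In the Gregorian calendar this is 17 March 1705 (JDN 2343874).
JDN 2343874 mod 7 = 1, and JDN 0 was a Monday, so this is a Tuesday.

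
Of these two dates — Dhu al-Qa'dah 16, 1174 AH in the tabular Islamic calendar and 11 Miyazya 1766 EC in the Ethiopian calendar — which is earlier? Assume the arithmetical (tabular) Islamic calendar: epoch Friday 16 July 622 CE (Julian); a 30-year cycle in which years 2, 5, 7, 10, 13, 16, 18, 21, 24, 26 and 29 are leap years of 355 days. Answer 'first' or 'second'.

first

Converting both to JDN: 2364422 vs 2369107; the smaller is the first.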